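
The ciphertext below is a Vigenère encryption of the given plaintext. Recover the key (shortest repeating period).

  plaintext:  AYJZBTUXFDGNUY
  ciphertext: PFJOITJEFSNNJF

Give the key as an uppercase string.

PHA

  i= 0: P-A = 15 → P
  i= 1: F-Y =  7 → H
  i= 2: J-J =  0 → A
  i= 3: O-Z = 15 → P
  i= 4: I-B =  7 → H
  i= 5: T-T =  0 → A
  i= 6: J-U = 15 → P
  i= 7: E-X =  7 → H
  i= 8: F-F =  0 → A
  i= 9: S-D = 15 → P
  i=10: N-G =  7 → H
  i=11: N-N =  0 → A
  i=12: J-U = 15 → P
  i=13: F-Y =  7 → H
  shifts repeat with period 3: PHA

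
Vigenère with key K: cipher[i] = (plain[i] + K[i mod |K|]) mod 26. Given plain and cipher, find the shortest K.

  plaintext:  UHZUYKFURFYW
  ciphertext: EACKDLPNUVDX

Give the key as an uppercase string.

KTDQFB

  i= 0: E-U = 10 → K
  i= 1: A-H = 19 → T
  i= 2: C-Z =  3 → D
  i= 3: K-U = 16 → Q
  i= 4: D-Y =  5 → F
  i= 5: L-K =  1 → B
  i= 6: P-F = 10 → K
  i= 7: N-U = 19 → T
  i= 8: U-R =  3 → D
  i= 9: V-F = 16 → Q
  i=10: D-Y =  5 → F
  i=11: X-W =  1 → B
  shifts repeat with period 6: KTDQFB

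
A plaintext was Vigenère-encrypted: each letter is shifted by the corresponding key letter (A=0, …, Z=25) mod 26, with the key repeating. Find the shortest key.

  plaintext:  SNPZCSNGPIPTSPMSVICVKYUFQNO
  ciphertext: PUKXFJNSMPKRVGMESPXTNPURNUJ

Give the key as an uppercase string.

  i= 0: P-S = 23 → X
  i= 1: U-N =  7 → H
  i= 2: K-P = 21 → V
  i= 3: X-Z = 24 → Y
  i= 4: F-C =  3 → D
  i= 5: J-S = 17 → R
  i= 6: N-N =  0 → A
  i= 7: S-G = 12 → M
  i= 8: M-P = 23 → X
  i= 9: P-I =  7 → H
  i=10: K-P = 21 → V
  i=11: R-T = 24 → Y
  i=12: V-S =  3 → D
  i=13: G-P = 17 → R
  i=14: M-M =  0 → A
  i=15: E-S = 12 → M
  i=16: S-V = 23 → X
  i=17: P-I =  7 → H
  i=18: X-C = 21 → V
  i=19: T-V = 24 → Y
  i=20: N-K =  3 → D
  i=21: P-Y = 17 → R
  i=22: U-U =  0 → A
  i=23: R-F = 12 → M
  i=24: N-Q = 23 → X
  i=25: U-N =  7 → H
  i=26: J-O = 21 → V
  shifts repeat with period 8: XHVYDRAM

XHVYDRAM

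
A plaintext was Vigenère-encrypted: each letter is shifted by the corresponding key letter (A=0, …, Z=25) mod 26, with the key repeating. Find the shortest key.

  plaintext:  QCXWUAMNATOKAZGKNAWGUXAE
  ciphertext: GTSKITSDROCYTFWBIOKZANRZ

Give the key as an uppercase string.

QRVOOTG

  i= 0: G-Q = 16 → Q
  i= 1: T-C = 17 → R
  i= 2: S-X = 21 → V
  i= 3: K-W = 14 → O
  i= 4: I-U = 14 → O
  i= 5: T-A = 19 → T
  i= 6: S-M =  6 → G
  i= 7: D-N = 16 → Q
  i= 8: R-A = 17 → R
  i= 9: O-T = 21 → V
  i=10: C-O = 14 → O
  i=11: Y-K = 14 → O
  i=12: T-A = 19 → T
  i=13: F-Z =  6 → G
  i=14: W-G = 16 → Q
  i=15: B-K = 17 → R
  i=16: I-N = 21 → V
  i=17: O-A = 14 → O
  i=18: K-W = 14 → O
  i=19: Z-G = 19 → T
  i=20: A-U =  6 → G
  i=21: N-X = 16 → Q
  i=22: R-A = 17 → R
  i=23: Z-E = 21 → V
  shifts repeat with period 7: QRVOOTG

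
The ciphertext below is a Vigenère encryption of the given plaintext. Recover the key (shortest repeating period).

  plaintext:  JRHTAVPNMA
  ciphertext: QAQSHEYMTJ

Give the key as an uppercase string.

HJJZ

  i= 0: Q-J =  7 → H
  i= 1: A-R =  9 → J
  i= 2: Q-H =  9 → J
  i= 3: S-T = 25 → Z
  i= 4: H-A =  7 → H
  i= 5: E-V =  9 → J
  i= 6: Y-P =  9 → J
  i= 7: M-N = 25 → Z
  i= 8: T-M =  7 → H
  i= 9: J-A =  9 → J
  shifts repeat with period 4: HJJZ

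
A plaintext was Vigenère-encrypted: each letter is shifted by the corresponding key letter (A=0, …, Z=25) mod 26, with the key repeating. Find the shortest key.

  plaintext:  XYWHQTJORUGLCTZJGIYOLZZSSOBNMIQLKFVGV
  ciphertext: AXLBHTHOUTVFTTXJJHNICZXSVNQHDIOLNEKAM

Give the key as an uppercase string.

  i= 0: A-X =  3 → D
  i= 1: X-Y = 25 → Z
  i= 2: L-W = 15 → P
  i= 3: B-H = 20 → U
  i= 4: H-Q = 17 → R
  i= 5: T-T =  0 → A
  i= 6: H-J = 24 → Y
  i= 7: O-O =  0 → A
  i= 8: U-R =  3 → D
  i= 9: T-U = 25 → Z
  i=10: V-G = 15 → P
  i=11: F-L = 20 → U
  i=12: T-C = 17 → R
  i=13: T-T =  0 → A
  i=14: X-Z = 24 → Y
  i=15: J-J =  0 → A
  i=16: J-G =  3 → D
  i=17: H-I = 25 → Z
  i=18: N-Y = 15 → P
  i=19: I-O = 20 → U
  i=20: C-L = 17 → R
  i=21: Z-Z =  0 → A
  i=22: X-Z = 24 → Y
  i=23: S-S =  0 → A
  i=24: V-S =  3 → D
  i=25: N-O = 25 → Z
  i=26: Q-B = 15 → P
  i=27: H-N = 20 → U
  i=28: D-M = 17 → R
  i=29: I-I =  0 → A
  i=30: O-Q = 24 → Y
  i=31: L-L =  0 → A
  i=32: N-K =  3 → D
  i=33: E-F = 25 → Z
  i=34: K-V = 15 → P
  i=35: A-G = 20 → U
  i=36: M-V = 17 → R
  shifts repeat with period 8: DZPURAYA

DZPURAYA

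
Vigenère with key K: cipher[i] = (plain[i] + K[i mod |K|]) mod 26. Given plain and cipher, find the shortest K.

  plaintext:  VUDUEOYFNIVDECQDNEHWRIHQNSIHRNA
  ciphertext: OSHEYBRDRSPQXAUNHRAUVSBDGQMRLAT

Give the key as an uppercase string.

TYEKUN

  i= 0: O-V = 19 → T
  i= 1: S-U = 24 → Y
  i= 2: H-D =  4 → E
  i= 3: E-U = 10 → K
  i= 4: Y-E = 20 → U
  i= 5: B-O = 13 → N
  i= 6: R-Y = 19 → T
  i= 7: D-F = 24 → Y
  i= 8: R-N =  4 → E
  i= 9: S-I = 10 → K
  i=10: P-V = 20 → U
  i=11: Q-D = 13 → N
  i=12: X-E = 19 → T
  i=13: A-C = 24 → Y
  i=14: U-Q =  4 → E
  i=15: N-D = 10 → K
  i=16: H-N = 20 → U
  i=17: R-E = 13 → N
  i=18: A-H = 19 → T
  i=19: U-W = 24 → Y
  i=20: V-R =  4 → E
  i=21: S-I = 10 → K
  i=22: B-H = 20 → U
  i=23: D-Q = 13 → N
  i=24: G-N = 19 → T
  i=25: Q-S = 24 → Y
  i=26: M-I =  4 → E
  i=27: R-H = 10 → K
  i=28: L-R = 20 → U
  i=29: A-N = 13 → N
  i=30: T-A = 19 → T
  shifts repeat with period 6: TYEKUN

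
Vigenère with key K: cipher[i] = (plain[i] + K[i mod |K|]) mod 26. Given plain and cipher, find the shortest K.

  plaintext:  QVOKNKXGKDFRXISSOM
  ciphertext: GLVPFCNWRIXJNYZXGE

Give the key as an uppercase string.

  i= 0: G-Q = 16 → Q
  i= 1: L-V = 16 → Q
  i= 2: V-O =  7 → H
  i= 3: P-K =  5 → F
  i= 4: F-N = 18 → S
  i= 5: C-K = 18 → S
  i= 6: N-X = 16 → Q
  i= 7: W-G = 16 → Q
  i= 8: R-K =  7 → H
  i= 9: I-D =  5 → F
  i=10: X-F = 18 → S
  i=11: J-R = 18 → S
  i=12: N-X = 16 → Q
  i=13: Y-I = 16 → Q
  i=14: Z-S =  7 → H
  i=15: X-S =  5 → F
  i=16: G-O = 18 → S
  i=17: E-M = 18 → S
  shifts repeat with period 6: QQHFSS

QQHFSS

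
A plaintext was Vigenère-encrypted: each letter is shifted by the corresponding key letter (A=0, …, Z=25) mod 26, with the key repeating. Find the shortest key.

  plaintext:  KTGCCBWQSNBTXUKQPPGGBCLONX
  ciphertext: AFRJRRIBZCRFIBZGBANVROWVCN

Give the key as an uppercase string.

QMLHP

  i= 0: A-K = 16 → Q
  i= 1: F-T = 12 → M
  i= 2: R-G = 11 → L
  i= 3: J-C =  7 → H
  i= 4: R-C = 15 → P
  i= 5: R-B = 16 → Q
  i= 6: I-W = 12 → M
  i= 7: B-Q = 11 → L
  i= 8: Z-S =  7 → H
  i= 9: C-N = 15 → P
  i=10: R-B = 16 → Q
  i=11: F-T = 12 → M
  i=12: I-X = 11 → L
  i=13: B-U =  7 → H
  i=14: Z-K = 15 → P
  i=15: G-Q = 16 → Q
  i=16: B-P = 12 → M
  i=17: A-P = 11 → L
  i=18: N-G =  7 → H
  i=19: V-G = 15 → P
  i=20: R-B = 16 → Q
  i=21: O-C = 12 → M
  i=22: W-L = 11 → L
  i=23: V-O =  7 → H
  i=24: C-N = 15 → P
  i=25: N-X = 16 → Q
  shifts repeat with period 5: QMLHP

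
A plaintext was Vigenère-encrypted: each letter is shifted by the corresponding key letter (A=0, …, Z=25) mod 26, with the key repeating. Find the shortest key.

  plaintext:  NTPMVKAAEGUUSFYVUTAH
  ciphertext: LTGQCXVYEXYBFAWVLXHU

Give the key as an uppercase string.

YAREHNV

  i= 0: L-N = 24 → Y
  i= 1: T-T =  0 → A
  i= 2: G-P = 17 → R
  i= 3: Q-M =  4 → E
  i= 4: C-V =  7 → H
  i= 5: X-K = 13 → N
  i= 6: V-A = 21 → V
  i= 7: Y-A = 24 → Y
  i= 8: E-E =  0 → A
  i= 9: X-G = 17 → R
  i=10: Y-U =  4 → E
  i=11: B-U =  7 → H
  i=12: F-S = 13 → N
  i=13: A-F = 21 → V
  i=14: W-Y = 24 → Y
  i=15: V-V =  0 → A
  i=16: L-U = 17 → R
  i=17: X-T =  4 → E
  i=18: H-A =  7 → H
  i=19: U-H = 13 → N
  shifts repeat with period 7: YAREHNV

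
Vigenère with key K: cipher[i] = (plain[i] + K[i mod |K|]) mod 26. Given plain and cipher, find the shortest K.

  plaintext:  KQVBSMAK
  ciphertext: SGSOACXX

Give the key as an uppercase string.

  i= 0: S-K =  8 → I
  i= 1: G-Q = 16 → Q
  i= 2: S-V = 23 → X
  i= 3: O-B = 13 → N
  i= 4: A-S =  8 → I
  i= 5: C-M = 16 → Q
  i= 6: X-A = 23 → X
  i= 7: X-K = 13 → N
  shifts repeat with period 4: IQXN

IQXN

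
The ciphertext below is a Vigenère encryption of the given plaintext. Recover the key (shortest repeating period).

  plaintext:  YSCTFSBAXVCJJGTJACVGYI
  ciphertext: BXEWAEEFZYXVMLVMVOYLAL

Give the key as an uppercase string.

  i= 0: B-Y =  3 → D
  i= 1: X-S =  5 → F
  i= 2: E-C =  2 → C
  i= 3: W-T =  3 → D
  i= 4: A-F = 21 → V
  i= 5: E-S = 12 → M
  i= 6: E-B =  3 → D
  i= 7: F-A =  5 → F
  i= 8: Z-X =  2 → C
  i= 9: Y-V =  3 → D
  i=10: X-C = 21 → V
  i=11: V-J = 12 → M
  i=12: M-J =  3 → D
  i=13: L-G =  5 → F
  i=14: V-T =  2 → C
  i=15: M-J =  3 → D
  i=16: V-A = 21 → V
  i=17: O-C = 12 → M
  i=18: Y-V =  3 → D
  i=19: L-G =  5 → F
  i=20: A-Y =  2 → C
  i=21: L-I =  3 → D
  shifts repeat with period 6: DFCDVM

DFCDVM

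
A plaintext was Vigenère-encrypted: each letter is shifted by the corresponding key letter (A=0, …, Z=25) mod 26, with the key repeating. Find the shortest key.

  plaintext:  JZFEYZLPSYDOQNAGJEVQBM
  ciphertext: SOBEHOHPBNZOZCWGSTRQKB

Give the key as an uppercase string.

  i= 0: S-J =  9 → J
  i= 1: O-Z = 15 → P
  i= 2: B-F = 22 → W
  i= 3: E-E =  0 → A
  i= 4: H-Y =  9 → J
  i= 5: O-Z = 15 → P
  i= 6: H-L = 22 → W
  i= 7: P-P =  0 → A
  i= 8: B-S =  9 → J
  i= 9: N-Y = 15 → P
  i=10: Z-D = 22 → W
  i=11: O-O =  0 → A
  i=12: Z-Q =  9 → J
  i=13: C-N = 15 → P
  i=14: W-A = 22 → W
  i=15: G-G =  0 → A
  i=16: S-J =  9 → J
  i=17: T-E = 15 → P
  i=18: R-V = 22 → W
  i=19: Q-Q =  0 → A
  i=20: K-B =  9 → J
  i=21: B-M = 15 → P
  shifts repeat with period 4: JPWA

JPWA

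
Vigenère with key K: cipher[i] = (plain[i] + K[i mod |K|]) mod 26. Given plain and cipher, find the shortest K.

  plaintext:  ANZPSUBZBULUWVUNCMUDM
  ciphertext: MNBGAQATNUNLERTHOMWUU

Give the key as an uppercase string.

MACRIWZU

  i= 0: M-A = 12 → M
  i= 1: N-N =  0 → A
  i= 2: B-Z =  2 → C
  i= 3: G-P = 17 → R
  i= 4: A-S =  8 → I
  i= 5: Q-U = 22 → W
  i= 6: A-B = 25 → Z
  i= 7: T-Z = 20 → U
  i= 8: N-B = 12 → M
  i= 9: U-U =  0 → A
  i=10: N-L =  2 → C
  i=11: L-U = 17 → R
  i=12: E-W =  8 → I
  i=13: R-V = 22 → W
  i=14: T-U = 25 → Z
  i=15: H-N = 20 → U
  i=16: O-C = 12 → M
  i=17: M-M =  0 → A
  i=18: W-U =  2 → C
  i=19: U-D = 17 → R
  i=20: U-M =  8 → I
  shifts repeat with period 8: MACRIWZU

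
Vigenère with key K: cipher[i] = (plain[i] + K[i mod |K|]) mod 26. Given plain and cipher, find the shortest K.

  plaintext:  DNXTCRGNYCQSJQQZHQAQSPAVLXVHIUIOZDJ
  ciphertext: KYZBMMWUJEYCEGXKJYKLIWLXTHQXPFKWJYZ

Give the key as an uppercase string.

  i= 0: K-D =  7 → H
  i= 1: Y-N = 11 → L
  i= 2: Z-X =  2 → C
  i= 3: B-T =  8 → I
  i= 4: M-C = 10 → K
  i= 5: M-R = 21 → V
  i= 6: W-G = 16 → Q
  i= 7: U-N =  7 → H
  i= 8: J-Y = 11 → L
  i= 9: E-C =  2 → C
  i=10: Y-Q =  8 → I
  i=11: C-S = 10 → K
  i=12: E-J = 21 → V
  i=13: G-Q = 16 → Q
  i=14: X-Q =  7 → H
  i=15: K-Z = 11 → L
  i=16: J-H =  2 → C
  i=17: Y-Q =  8 → I
  i=18: K-A = 10 → K
  i=19: L-Q = 21 → V
  i=20: I-S = 16 → Q
  i=21: W-P =  7 → H
  i=22: L-A = 11 → L
  i=23: X-V =  2 → C
  i=24: T-L =  8 → I
  i=25: H-X = 10 → K
  i=26: Q-V = 21 → V
  i=27: X-H = 16 → Q
  i=28: P-I =  7 → H
  i=29: F-U = 11 → L
  i=30: K-I =  2 → C
  i=31: W-O =  8 → I
  i=32: J-Z = 10 → K
  i=33: Y-D = 21 → V
  i=34: Z-J = 16 → Q
  shifts repeat with period 7: HLCIKVQ

HLCIKVQ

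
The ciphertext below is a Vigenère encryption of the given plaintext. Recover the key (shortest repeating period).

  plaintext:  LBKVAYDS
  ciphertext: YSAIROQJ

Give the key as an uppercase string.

NRQ

  i= 0: Y-L = 13 → N
  i= 1: S-B = 17 → R
  i= 2: A-K = 16 → Q
  i= 3: I-V = 13 → N
  i= 4: R-A = 17 → R
  i= 5: O-Y = 16 → Q
  i= 6: Q-D = 13 → N
  i= 7: J-S = 17 → R
  shifts repeat with period 3: NRQ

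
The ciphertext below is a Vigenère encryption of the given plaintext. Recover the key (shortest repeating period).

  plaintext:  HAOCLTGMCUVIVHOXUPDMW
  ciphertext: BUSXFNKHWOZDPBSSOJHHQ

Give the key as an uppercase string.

UUEV

  i= 0: B-H = 20 → U
  i= 1: U-A = 20 → U
  i= 2: S-O =  4 → E
  i= 3: X-C = 21 → V
  i= 4: F-L = 20 → U
  i= 5: N-T = 20 → U
  i= 6: K-G =  4 → E
  i= 7: H-M = 21 → V
  i= 8: W-C = 20 → U
  i= 9: O-U = 20 → U
  i=10: Z-V =  4 → E
  i=11: D-I = 21 → V
  i=12: P-V = 20 → U
  i=13: B-H = 20 → U
  i=14: S-O =  4 → E
  i=15: S-X = 21 → V
  i=16: O-U = 20 → U
  i=17: J-P = 20 → U
  i=18: H-D =  4 → E
  i=19: H-M = 21 → V
  i=20: Q-W = 20 → U
  shifts repeat with period 4: UUEV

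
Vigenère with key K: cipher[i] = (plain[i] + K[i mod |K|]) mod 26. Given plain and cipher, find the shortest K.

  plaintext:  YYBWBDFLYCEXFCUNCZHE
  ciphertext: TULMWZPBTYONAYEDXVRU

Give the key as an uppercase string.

  i= 0: T-Y = 21 → V
  i= 1: U-Y = 22 → W
  i= 2: L-B = 10 → K
  i= 3: M-W = 16 → Q
  i= 4: W-B = 21 → V
  i= 5: Z-D = 22 → W
  i= 6: P-F = 10 → K
  i= 7: B-L = 16 → Q
  i= 8: T-Y = 21 → V
  i= 9: Y-C = 22 → W
  i=10: O-E = 10 → K
  i=11: N-X = 16 → Q
  i=12: A-F = 21 → V
  i=13: Y-C = 22 → W
  i=14: E-U = 10 → K
  i=15: D-N = 16 → Q
  i=16: X-C = 21 → V
  i=17: V-Z = 22 → W
  i=18: R-H = 10 → K
  i=19: U-E = 16 → Q
  shifts repeat with period 4: VWKQ

VWKQ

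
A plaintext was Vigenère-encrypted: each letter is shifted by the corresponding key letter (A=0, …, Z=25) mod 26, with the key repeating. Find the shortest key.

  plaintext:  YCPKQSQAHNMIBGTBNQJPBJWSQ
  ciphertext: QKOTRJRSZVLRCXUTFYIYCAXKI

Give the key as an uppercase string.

  i= 0: Q-Y = 18 → S
  i= 1: K-C =  8 → I
  i= 2: O-P = 25 → Z
  i= 3: T-K =  9 → J
  i= 4: R-Q =  1 → B
  i= 5: J-S = 17 → R
  i= 6: R-Q =  1 → B
  i= 7: S-A = 18 → S
  i= 8: Z-H = 18 → S
  i= 9: V-N =  8 → I
  i=10: L-M = 25 → Z
  i=11: R-I =  9 → J
  i=12: C-B =  1 → B
  i=13: X-G = 17 → R
  i=14: U-T =  1 → B
  i=15: T-B = 18 → S
  i=16: F-N = 18 → S
  i=17: Y-Q =  8 → I
  i=18: I-J = 25 → Z
  i=19: Y-P =  9 → J
  i=20: C-B =  1 → B
  i=21: A-J = 17 → R
  i=22: X-W =  1 → B
  i=23: K-S = 18 → S
  i=24: I-Q = 18 → S
  shifts repeat with period 8: SIZJBRBS

SIZJBRBS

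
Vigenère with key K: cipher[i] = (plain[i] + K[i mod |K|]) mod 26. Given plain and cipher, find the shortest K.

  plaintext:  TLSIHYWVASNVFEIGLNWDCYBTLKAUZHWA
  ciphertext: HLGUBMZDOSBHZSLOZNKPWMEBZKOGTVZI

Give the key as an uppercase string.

  i= 0: H-T = 14 → O
  i= 1: L-L =  0 → A
  i= 2: G-S = 14 → O
  i= 3: U-I = 12 → M
  i= 4: B-H = 20 → U
  i= 5: M-Y = 14 → O
  i= 6: Z-W =  3 → D
  i= 7: D-V =  8 → I
  i= 8: O-A = 14 → O
  i= 9: S-S =  0 → A
  i=10: B-N = 14 → O
  i=11: H-V = 12 → M
  i=12: Z-F = 20 → U
  i=13: S-E = 14 → O
  i=14: L-I =  3 → D
  i=15: O-G =  8 → I
  i=16: Z-L = 14 → O
  i=17: N-N =  0 → A
  i=18: K-W = 14 → O
  i=19: P-D = 12 → M
  i=20: W-C = 20 → U
  i=21: M-Y = 14 → O
  i=22: E-B =  3 → D
  i=23: B-T =  8 → I
  i=24: Z-L = 14 → O
  i=25: K-K =  0 → A
  i=26: O-A = 14 → O
  i=27: G-U = 12 → M
  i=28: T-Z = 20 → U
  i=29: V-H = 14 → O
  i=30: Z-W =  3 → D
  i=31: I-A =  8 → I
  shifts repeat with period 8: OAOMUODI

OAOMUODI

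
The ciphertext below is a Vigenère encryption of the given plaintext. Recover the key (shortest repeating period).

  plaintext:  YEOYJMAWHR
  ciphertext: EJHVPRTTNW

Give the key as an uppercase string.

  i= 0: E-Y =  6 → G
  i= 1: J-E =  5 → F
  i= 2: H-O = 19 → T
  i= 3: V-Y = 23 → X
  i= 4: P-J =  6 → G
  i= 5: R-M =  5 → F
  i= 6: T-A = 19 → T
  i= 7: T-W = 23 → X
  i= 8: N-H =  6 → G
  i= 9: W-R =  5 → F
  shifts repeat with period 4: GFTX

GFTX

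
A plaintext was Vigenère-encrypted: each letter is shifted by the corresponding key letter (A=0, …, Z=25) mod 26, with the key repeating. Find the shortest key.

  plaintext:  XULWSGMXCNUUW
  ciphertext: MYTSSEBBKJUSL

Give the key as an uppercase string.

  i= 0: M-X = 15 → P
  i= 1: Y-U =  4 → E
  i= 2: T-L =  8 → I
  i= 3: S-W = 22 → W
  i= 4: S-S =  0 → A
  i= 5: E-G = 24 → Y
  i= 6: B-M = 15 → P
  i= 7: B-X =  4 → E
  i= 8: K-C =  8 → I
  i= 9: J-N = 22 → W
  i=10: U-U =  0 → A
  i=11: S-U = 24 → Y
  i=12: L-W = 15 → P
  shifts repeat with period 6: PEIWAY

PEIWAY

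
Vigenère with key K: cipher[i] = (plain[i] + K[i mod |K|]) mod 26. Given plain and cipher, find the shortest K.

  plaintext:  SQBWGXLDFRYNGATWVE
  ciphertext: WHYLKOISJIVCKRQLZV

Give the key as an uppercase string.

ERXP

  i= 0: W-S =  4 → E
  i= 1: H-Q = 17 → R
  i= 2: Y-B = 23 → X
  i= 3: L-W = 15 → P
  i= 4: K-G =  4 → E
  i= 5: O-X = 17 → R
  i= 6: I-L = 23 → X
  i= 7: S-D = 15 → P
  i= 8: J-F =  4 → E
  i= 9: I-R = 17 → R
  i=10: V-Y = 23 → X
  i=11: C-N = 15 → P
  i=12: K-G =  4 → E
  i=13: R-A = 17 → R
  i=14: Q-T = 23 → X
  i=15: L-W = 15 → P
  i=16: Z-V =  4 → E
  i=17: V-E = 17 → R
  shifts repeat with period 4: ERXP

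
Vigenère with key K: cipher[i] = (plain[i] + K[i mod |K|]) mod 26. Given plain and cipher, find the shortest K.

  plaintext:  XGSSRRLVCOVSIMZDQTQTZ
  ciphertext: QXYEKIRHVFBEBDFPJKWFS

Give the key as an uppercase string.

  i= 0: Q-X = 19 → T
  i= 1: X-G = 17 → R
  i= 2: Y-S =  6 → G
  i= 3: E-S = 12 → M
  i= 4: K-R = 19 → T
  i= 5: I-R = 17 → R
  i= 6: R-L =  6 → G
  i= 7: H-V = 12 → M
  i= 8: V-C = 19 → T
  i= 9: F-O = 17 → R
  i=10: B-V =  6 → G
  i=11: E-S = 12 → M
  i=12: B-I = 19 → T
  i=13: D-M = 17 → R
  i=14: F-Z =  6 → G
  i=15: P-D = 12 → M
  i=16: J-Q = 19 → T
  i=17: K-T = 17 → R
  i=18: W-Q =  6 → G
  i=19: F-T = 12 → M
  i=20: S-Z = 19 → T
  shifts repeat with period 4: TRGM

TRGM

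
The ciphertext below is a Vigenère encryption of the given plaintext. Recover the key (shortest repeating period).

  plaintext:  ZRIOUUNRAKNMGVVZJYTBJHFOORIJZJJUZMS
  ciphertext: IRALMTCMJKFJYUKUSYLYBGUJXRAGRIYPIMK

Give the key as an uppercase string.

JASXSZPV

  i= 0: I-Z =  9 → J
  i= 1: R-R =  0 → A
  i= 2: A-I = 18 → S
  i= 3: L-O = 23 → X
  i= 4: M-U = 18 → S
  i= 5: T-U = 25 → Z
  i= 6: C-N = 15 → P
  i= 7: M-R = 21 → V
  i= 8: J-A =  9 → J
  i= 9: K-K =  0 → A
  i=10: F-N = 18 → S
  i=11: J-M = 23 → X
  i=12: Y-G = 18 → S
  i=13: U-V = 25 → Z
  i=14: K-V = 15 → P
  i=15: U-Z = 21 → V
  i=16: S-J =  9 → J
  i=17: Y-Y =  0 → A
  i=18: L-T = 18 → S
  i=19: Y-B = 23 → X
  i=20: B-J = 18 → S
  i=21: G-H = 25 → Z
  i=22: U-F = 15 → P
  i=23: J-O = 21 → V
  i=24: X-O =  9 → J
  i=25: R-R =  0 → A
  i=26: A-I = 18 → S
  i=27: G-J = 23 → X
  i=28: R-Z = 18 → S
  i=29: I-J = 25 → Z
  i=30: Y-J = 15 → P
  i=31: P-U = 21 → V
  i=32: I-Z =  9 → J
  i=33: M-M =  0 → A
  i=34: K-S = 18 → S
  shifts repeat with period 8: JASXSZPV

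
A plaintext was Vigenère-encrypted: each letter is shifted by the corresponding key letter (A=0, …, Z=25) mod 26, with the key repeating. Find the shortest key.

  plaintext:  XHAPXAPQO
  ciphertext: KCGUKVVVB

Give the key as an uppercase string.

NVGF

  i= 0: K-X = 13 → N
  i= 1: C-H = 21 → V
  i= 2: G-A =  6 → G
  i= 3: U-P =  5 → F
  i= 4: K-X = 13 → N
  i= 5: V-A = 21 → V
  i= 6: V-P =  6 → G
  i= 7: V-Q =  5 → F
  i= 8: B-O = 13 → N
  shifts repeat with period 4: NVGF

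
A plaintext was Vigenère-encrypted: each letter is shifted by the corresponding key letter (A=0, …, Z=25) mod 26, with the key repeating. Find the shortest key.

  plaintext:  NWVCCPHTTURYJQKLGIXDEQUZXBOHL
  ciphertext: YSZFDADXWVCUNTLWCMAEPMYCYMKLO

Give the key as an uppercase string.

LWEDB

  i= 0: Y-N = 11 → L
  i= 1: S-W = 22 → W
  i= 2: Z-V =  4 → E
  i= 3: F-C =  3 → D
  i= 4: D-C =  1 → B
  i= 5: A-P = 11 → L
  i= 6: D-H = 22 → W
  i= 7: X-T =  4 → E
  i= 8: W-T =  3 → D
  i= 9: V-U =  1 → B
  i=10: C-R = 11 → L
  i=11: U-Y = 22 → W
  i=12: N-J =  4 → E
  i=13: T-Q =  3 → D
  i=14: L-K =  1 → B
  i=15: W-L = 11 → L
  i=16: C-G = 22 → W
  i=17: M-I =  4 → E
  i=18: A-X =  3 → D
  i=19: E-D =  1 → B
  i=20: P-E = 11 → L
  i=21: M-Q = 22 → W
  i=22: Y-U =  4 → E
  i=23: C-Z =  3 → D
  i=24: Y-X =  1 → B
  i=25: M-B = 11 → L
  i=26: K-O = 22 → W
  i=27: L-H =  4 → E
  i=28: O-L =  3 → D
  shifts repeat with period 5: LWEDB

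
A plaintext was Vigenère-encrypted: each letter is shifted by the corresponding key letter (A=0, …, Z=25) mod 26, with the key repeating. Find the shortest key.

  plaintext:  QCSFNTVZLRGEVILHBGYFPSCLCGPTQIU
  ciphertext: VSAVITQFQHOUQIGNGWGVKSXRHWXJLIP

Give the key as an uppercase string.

  i= 0: V-Q =  5 → F
  i= 1: S-C = 16 → Q
  i= 2: A-S =  8 → I
  i= 3: V-F = 16 → Q
  i= 4: I-N = 21 → V
  i= 5: T-T =  0 → A
  i= 6: Q-V = 21 → V
  i= 7: F-Z =  6 → G
  i= 8: Q-L =  5 → F
  i= 9: H-R = 16 → Q
  i=10: O-G =  8 → I
  i=11: U-E = 16 → Q
  i=12: Q-V = 21 → V
  i=13: I-I =  0 → A
  i=14: G-L = 21 → V
  i=15: N-H =  6 → G
  i=16: G-B =  5 → F
  i=17: W-G = 16 → Q
  i=18: G-Y =  8 → I
  i=19: V-F = 16 → Q
  i=20: K-P = 21 → V
  i=21: S-S =  0 → A
  i=22: X-C = 21 → V
  i=23: R-L =  6 → G
  i=24: H-C =  5 → F
  i=25: W-G = 16 → Q
  i=26: X-P =  8 → I
  i=27: J-T = 16 → Q
  i=28: L-Q = 21 → V
  i=29: I-I =  0 → A
  i=30: P-U = 21 → V
  shifts repeat with period 8: FQIQVAVG

FQIQVAVG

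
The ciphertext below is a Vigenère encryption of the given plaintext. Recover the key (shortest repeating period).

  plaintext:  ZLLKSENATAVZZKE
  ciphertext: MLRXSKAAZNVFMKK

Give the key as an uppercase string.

  i= 0: M-Z = 13 → N
  i= 1: L-L =  0 → A
  i= 2: R-L =  6 → G
  i= 3: X-K = 13 → N
  i= 4: S-S =  0 → A
  i= 5: K-E =  6 → G
  i= 6: A-N = 13 → N
  i= 7: A-A =  0 → A
  i= 8: Z-T =  6 → G
  i= 9: N-A = 13 → N
  i=10: V-V =  0 → A
  i=11: F-Z =  6 → G
  i=12: M-Z = 13 → N
  i=13: K-K =  0 → A
  i=14: K-E =  6 → G
  shifts repeat with period 3: NAG

NAG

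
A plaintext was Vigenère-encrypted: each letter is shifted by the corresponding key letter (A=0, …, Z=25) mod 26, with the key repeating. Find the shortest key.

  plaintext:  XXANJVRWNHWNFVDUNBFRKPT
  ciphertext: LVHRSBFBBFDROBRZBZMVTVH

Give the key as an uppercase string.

OYHEJGOF

  i= 0: L-X = 14 → O
  i= 1: V-X = 24 → Y
  i= 2: H-A =  7 → H
  i= 3: R-N =  4 → E
  i= 4: S-J =  9 → J
  i= 5: B-V =  6 → G
  i= 6: F-R = 14 → O
  i= 7: B-W =  5 → F
  i= 8: B-N = 14 → O
  i= 9: F-H = 24 → Y
  i=10: D-W =  7 → H
  i=11: R-N =  4 → E
  i=12: O-F =  9 → J
  i=13: B-V =  6 → G
  i=14: R-D = 14 → O
  i=15: Z-U =  5 → F
  i=16: B-N = 14 → O
  i=17: Z-B = 24 → Y
  i=18: M-F =  7 → H
  i=19: V-R =  4 → E
  i=20: T-K =  9 → J
  i=21: V-P =  6 → G
  i=22: H-T = 14 → O
  shifts repeat with period 8: OYHEJGOF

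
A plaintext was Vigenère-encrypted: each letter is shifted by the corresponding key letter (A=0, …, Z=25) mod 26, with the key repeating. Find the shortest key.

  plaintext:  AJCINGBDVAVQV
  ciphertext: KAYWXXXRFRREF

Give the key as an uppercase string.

  i= 0: K-A = 10 → K
  i= 1: A-J = 17 → R
  i= 2: Y-C = 22 → W
  i= 3: W-I = 14 → O
  i= 4: X-N = 10 → K
  i= 5: X-G = 17 → R
  i= 6: X-B = 22 → W
  i= 7: R-D = 14 → O
  i= 8: F-V = 10 → K
  i= 9: R-A = 17 → R
  i=10: R-V = 22 → W
  i=11: E-Q = 14 → O
  i=12: F-V = 10 → K
  shifts repeat with period 4: KRWO

KRWO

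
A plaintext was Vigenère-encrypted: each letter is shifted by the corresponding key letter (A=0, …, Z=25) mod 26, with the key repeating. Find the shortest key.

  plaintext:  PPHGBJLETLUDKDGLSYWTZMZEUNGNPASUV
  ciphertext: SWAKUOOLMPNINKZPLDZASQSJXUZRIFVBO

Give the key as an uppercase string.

  i= 0: S-P =  3 → D
  i= 1: W-P =  7 → H
  i= 2: A-H = 19 → T
  i= 3: K-G =  4 → E
  i= 4: U-B = 19 → T
  i= 5: O-J =  5 → F
  i= 6: O-L =  3 → D
  i= 7: L-E =  7 → H
  i= 8: M-T = 19 → T
  i= 9: P-L =  4 → E
  i=10: N-U = 19 → T
  i=11: I-D =  5 → F
  i=12: N-K =  3 → D
  i=13: K-D =  7 → H
  i=14: Z-G = 19 → T
  i=15: P-L =  4 → E
  i=16: L-S = 19 → T
  i=17: D-Y =  5 → F
  i=18: Z-W =  3 → D
  i=19: A-T =  7 → H
  i=20: S-Z = 19 → T
  i=21: Q-M =  4 → E
  i=22: S-Z = 19 → T
  i=23: J-E =  5 → F
  i=24: X-U =  3 → D
  i=25: U-N =  7 → H
  i=26: Z-G = 19 → T
  i=27: R-N =  4 → E
  i=28: I-P = 19 → T
  i=29: F-A =  5 → F
  i=30: V-S =  3 → D
  i=31: B-U =  7 → H
  i=32: O-V = 19 → T
  shifts repeat with period 6: DHTETF

DHTETF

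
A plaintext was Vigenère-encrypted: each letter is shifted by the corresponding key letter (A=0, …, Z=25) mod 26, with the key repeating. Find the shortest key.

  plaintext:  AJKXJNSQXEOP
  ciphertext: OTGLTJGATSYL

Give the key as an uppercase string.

  i= 0: O-A = 14 → O
  i= 1: T-J = 10 → K
  i= 2: G-K = 22 → W
  i= 3: L-X = 14 → O
  i= 4: T-J = 10 → K
  i= 5: J-N = 22 → W
  i= 6: G-S = 14 → O
  i= 7: A-Q = 10 → K
  i= 8: T-X = 22 → W
  i= 9: S-E = 14 → O
  i=10: Y-O = 10 → K
  i=11: L-P = 22 → W
  shifts repeat with period 3: OKW

OKW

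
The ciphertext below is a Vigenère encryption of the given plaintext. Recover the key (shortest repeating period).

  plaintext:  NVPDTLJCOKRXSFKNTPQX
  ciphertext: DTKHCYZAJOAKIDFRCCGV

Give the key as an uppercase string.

  i= 0: D-N = 16 → Q
  i= 1: T-V = 24 → Y
  i= 2: K-P = 21 → V
  i= 3: H-D =  4 → E
  i= 4: C-T =  9 → J
  i= 5: Y-L = 13 → N
  i= 6: Z-J = 16 → Q
  i= 7: A-C = 24 → Y
  i= 8: J-O = 21 → V
  i= 9: O-K =  4 → E
  i=10: A-R =  9 → J
  i=11: K-X = 13 → N
  i=12: I-S = 16 → Q
  i=13: D-F = 24 → Y
  i=14: F-K = 21 → V
  i=15: R-N =  4 → E
  i=16: C-T =  9 → J
  i=17: C-P = 13 → N
  i=18: G-Q = 16 → Q
  i=19: V-X = 24 → Y
  shifts repeat with period 6: QYVEJN

QYVEJN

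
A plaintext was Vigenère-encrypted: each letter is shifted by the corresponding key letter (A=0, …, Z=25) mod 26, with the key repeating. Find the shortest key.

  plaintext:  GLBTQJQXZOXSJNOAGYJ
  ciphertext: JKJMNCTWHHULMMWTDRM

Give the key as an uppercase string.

DZITXT

  i= 0: J-G =  3 → D
  i= 1: K-L = 25 → Z
  i= 2: J-B =  8 → I
  i= 3: M-T = 19 → T
  i= 4: N-Q = 23 → X
  i= 5: C-J = 19 → T
  i= 6: T-Q =  3 → D
  i= 7: W-X = 25 → Z
  i= 8: H-Z =  8 → I
  i= 9: H-O = 19 → T
  i=10: U-X = 23 → X
  i=11: L-S = 19 → T
  i=12: M-J =  3 → D
  i=13: M-N = 25 → Z
  i=14: W-O =  8 → I
  i=15: T-A = 19 → T
  i=16: D-G = 23 → X
  i=17: R-Y = 19 → T
  i=18: M-J =  3 → D
  shifts repeat with period 6: DZITXT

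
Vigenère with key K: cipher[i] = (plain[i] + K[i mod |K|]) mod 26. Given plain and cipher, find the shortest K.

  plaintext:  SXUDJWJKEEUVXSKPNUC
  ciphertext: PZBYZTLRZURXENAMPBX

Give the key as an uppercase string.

XCHVQ

  i= 0: P-S = 23 → X
  i= 1: Z-X =  2 → C
  i= 2: B-U =  7 → H
  i= 3: Y-D = 21 → V
  i= 4: Z-J = 16 → Q
  i= 5: T-W = 23 → X
  i= 6: L-J =  2 → C
  i= 7: R-K =  7 → H
  i= 8: Z-E = 21 → V
  i= 9: U-E = 16 → Q
  i=10: R-U = 23 → X
  i=11: X-V =  2 → C
  i=12: E-X =  7 → H
  i=13: N-S = 21 → V
  i=14: A-K = 16 → Q
  i=15: M-P = 23 → X
  i=16: P-N =  2 → C
  i=17: B-U =  7 → H
  i=18: X-C = 21 → V
  shifts repeat with period 5: XCHVQ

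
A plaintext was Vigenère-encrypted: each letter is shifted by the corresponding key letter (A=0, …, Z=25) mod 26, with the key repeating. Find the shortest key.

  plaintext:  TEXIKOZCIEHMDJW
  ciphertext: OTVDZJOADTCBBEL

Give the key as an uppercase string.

  i= 0: O-T = 21 → V
  i= 1: T-E = 15 → P
  i= 2: V-X = 24 → Y
  i= 3: D-I = 21 → V
  i= 4: Z-K = 15 → P
  i= 5: J-O = 21 → V
  i= 6: O-Z = 15 → P
  i= 7: A-C = 24 → Y
  i= 8: D-I = 21 → V
  i= 9: T-E = 15 → P
  i=10: C-H = 21 → V
  i=11: B-M = 15 → P
  i=12: B-D = 24 → Y
  i=13: E-J = 21 → V
  i=14: L-W = 15 → P
  shifts repeat with period 5: VPYVP

VPYVP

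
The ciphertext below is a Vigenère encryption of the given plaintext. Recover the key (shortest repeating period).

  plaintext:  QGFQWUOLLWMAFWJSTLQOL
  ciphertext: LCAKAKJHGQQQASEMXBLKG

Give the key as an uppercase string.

  i= 0: L-Q = 21 → V
  i= 1: C-G = 22 → W
  i= 2: A-F = 21 → V
  i= 3: K-Q = 20 → U
  i= 4: A-W =  4 → E
  i= 5: K-U = 16 → Q
  i= 6: J-O = 21 → V
  i= 7: H-L = 22 → W
  i= 8: G-L = 21 → V
  i= 9: Q-W = 20 → U
  i=10: Q-M =  4 → E
  i=11: Q-A = 16 → Q
  i=12: A-F = 21 → V
  i=13: S-W = 22 → W
  i=14: E-J = 21 → V
  i=15: M-S = 20 → U
  i=16: X-T =  4 → E
  i=17: B-L = 16 → Q
  i=18: L-Q = 21 → V
  i=19: K-O = 22 → W
  i=20: G-L = 21 → V
  shifts repeat with period 6: VWVUEQ

VWVUEQ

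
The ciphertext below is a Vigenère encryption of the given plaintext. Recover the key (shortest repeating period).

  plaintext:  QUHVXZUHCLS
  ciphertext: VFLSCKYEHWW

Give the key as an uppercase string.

  i= 0: V-Q =  5 → F
  i= 1: F-U = 11 → L
  i= 2: L-H =  4 → E
  i= 3: S-V = 23 → X
  i= 4: C-X =  5 → F
  i= 5: K-Z = 11 → L
  i= 6: Y-U =  4 → E
  i= 7: E-H = 23 → X
  i= 8: H-C =  5 → F
  i= 9: W-L = 11 → L
  i=10: W-S =  4 → E
  shifts repeat with period 4: FLEX

FLEX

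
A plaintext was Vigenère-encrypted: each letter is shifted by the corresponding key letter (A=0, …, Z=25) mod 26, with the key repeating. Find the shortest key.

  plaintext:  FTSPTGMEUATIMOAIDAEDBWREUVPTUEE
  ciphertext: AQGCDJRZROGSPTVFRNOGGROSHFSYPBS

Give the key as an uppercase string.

VXONKDF

  i= 0: A-F = 21 → V
  i= 1: Q-T = 23 → X
  i= 2: G-S = 14 → O
  i= 3: C-P = 13 → N
  i= 4: D-T = 10 → K
  i= 5: J-G =  3 → D
  i= 6: R-M =  5 → F
  i= 7: Z-E = 21 → V
  i= 8: R-U = 23 → X
  i= 9: O-A = 14 → O
  i=10: G-T = 13 → N
  i=11: S-I = 10 → K
  i=12: P-M =  3 → D
  i=13: T-O =  5 → F
  i=14: V-A = 21 → V
  i=15: F-I = 23 → X
  i=16: R-D = 14 → O
  i=17: N-A = 13 → N
  i=18: O-E = 10 → K
  i=19: G-D =  3 → D
  i=20: G-B =  5 → F
  i=21: R-W = 21 → V
  i=22: O-R = 23 → X
  i=23: S-E = 14 → O
  i=24: H-U = 13 → N
  i=25: F-V = 10 → K
  i=26: S-P =  3 → D
  i=27: Y-T =  5 → F
  i=28: P-U = 21 → V
  i=29: B-E = 23 → X
  i=30: S-E = 14 → O
  shifts repeat with period 7: VXONKDF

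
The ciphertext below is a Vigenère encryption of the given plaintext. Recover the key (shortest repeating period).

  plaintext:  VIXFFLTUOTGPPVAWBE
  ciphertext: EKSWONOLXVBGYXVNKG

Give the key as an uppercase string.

JCVR

  i= 0: E-V =  9 → J
  i= 1: K-I =  2 → C
  i= 2: S-X = 21 → V
  i= 3: W-F = 17 → R
  i= 4: O-F =  9 → J
  i= 5: N-L =  2 → C
  i= 6: O-T = 21 → V
  i= 7: L-U = 17 → R
  i= 8: X-O =  9 → J
  i= 9: V-T =  2 → C
  i=10: B-G = 21 → V
  i=11: G-P = 17 → R
  i=12: Y-P =  9 → J
  i=13: X-V =  2 → C
  i=14: V-A = 21 → V
  i=15: N-W = 17 → R
  i=16: K-B =  9 → J
  i=17: G-E =  2 → C
  shifts repeat with period 4: JCVR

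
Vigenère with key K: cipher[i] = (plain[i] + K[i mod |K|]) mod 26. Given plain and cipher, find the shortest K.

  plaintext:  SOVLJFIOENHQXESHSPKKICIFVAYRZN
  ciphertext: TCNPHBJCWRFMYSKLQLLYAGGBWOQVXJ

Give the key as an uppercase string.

  i= 0: T-S =  1 → B
  i= 1: C-O = 14 → O
  i= 2: N-V = 18 → S
  i= 3: P-L =  4 → E
  i= 4: H-J = 24 → Y
  i= 5: B-F = 22 → W
  i= 6: J-I =  1 → B
  i= 7: C-O = 14 → O
  i= 8: W-E = 18 → S
  i= 9: R-N =  4 → E
  i=10: F-H = 24 → Y
  i=11: M-Q = 22 → W
  i=12: Y-X =  1 → B
  i=13: S-E = 14 → O
  i=14: K-S = 18 → S
  i=15: L-H =  4 → E
  i=16: Q-S = 24 → Y
  i=17: L-P = 22 → W
  i=18: L-K =  1 → B
  i=19: Y-K = 14 → O
  i=20: A-I = 18 → S
  i=21: G-C =  4 → E
  i=22: G-I = 24 → Y
  i=23: B-F = 22 → W
  i=24: W-V =  1 → B
  i=25: O-A = 14 → O
  i=26: Q-Y = 18 → S
  i=27: V-R =  4 → E
  i=28: X-Z = 24 → Y
  i=29: J-N = 22 → W
  shifts repeat with period 6: BOSEYW

BOSEYW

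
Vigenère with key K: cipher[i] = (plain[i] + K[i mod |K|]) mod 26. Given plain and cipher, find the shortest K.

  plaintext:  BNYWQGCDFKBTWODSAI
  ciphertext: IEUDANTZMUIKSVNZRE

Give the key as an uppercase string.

  i= 0: I-B =  7 → H
  i= 1: E-N = 17 → R
  i= 2: U-Y = 22 → W
  i= 3: D-W =  7 → H
  i= 4: A-Q = 10 → K
  i= 5: N-G =  7 → H
  i= 6: T-C = 17 → R
  i= 7: Z-D = 22 → W
  i= 8: M-F =  7 → H
  i= 9: U-K = 10 → K
  i=10: I-B =  7 → H
  i=11: K-T = 17 → R
  i=12: S-W = 22 → W
  i=13: V-O =  7 → H
  i=14: N-D = 10 → K
  i=15: Z-S =  7 → H
  i=16: R-A = 17 → R
  i=17: E-I = 22 → W
  shifts repeat with period 5: HRWHK

HRWHK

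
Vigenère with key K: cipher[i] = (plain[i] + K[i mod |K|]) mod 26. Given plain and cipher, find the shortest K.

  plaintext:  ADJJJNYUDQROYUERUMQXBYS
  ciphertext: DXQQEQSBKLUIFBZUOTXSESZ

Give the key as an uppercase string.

  i= 0: D-A =  3 → D
  i= 1: X-D = 20 → U
  i= 2: Q-J =  7 → H
  i= 3: Q-J =  7 → H
  i= 4: E-J = 21 → V
  i= 5: Q-N =  3 → D
  i= 6: S-Y = 20 → U
  i= 7: B-U =  7 → H
  i= 8: K-D =  7 → H
  i= 9: L-Q = 21 → V
  i=10: U-R =  3 → D
  i=11: I-O = 20 → U
  i=12: F-Y =  7 → H
  i=13: B-U =  7 → H
  i=14: Z-E = 21 → V
  i=15: U-R =  3 → D
  i=16: O-U = 20 → U
  i=17: T-M =  7 → H
  i=18: X-Q =  7 → H
  i=19: S-X = 21 → V
  i=20: E-B =  3 → D
  i=21: S-Y = 20 → U
  i=22: Z-S =  7 → H
  shifts repeat with period 5: DUHHV

DUHHV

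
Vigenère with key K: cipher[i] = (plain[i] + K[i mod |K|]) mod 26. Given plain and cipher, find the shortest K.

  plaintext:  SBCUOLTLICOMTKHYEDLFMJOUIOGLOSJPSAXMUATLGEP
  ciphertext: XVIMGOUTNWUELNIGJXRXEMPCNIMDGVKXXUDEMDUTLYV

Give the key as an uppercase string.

  i= 0: X-S =  5 → F
  i= 1: V-B = 20 → U
  i= 2: I-C =  6 → G
  i= 3: M-U = 18 → S
  i= 4: G-O = 18 → S
  i= 5: O-L =  3 → D
  i= 6: U-T =  1 → B
  i= 7: T-L =  8 → I
  i= 8: N-I =  5 → F
  i= 9: W-C = 20 → U
  i=10: U-O =  6 → G
  i=11: E-M = 18 → S
  i=12: L-T = 18 → S
  i=13: N-K =  3 → D
  i=14: I-H =  1 → B
  i=15: G-Y =  8 → I
  i=16: J-E =  5 → F
  i=17: X-D = 20 → U
  i=18: R-L =  6 → G
  i=19: X-F = 18 → S
  i=20: E-M = 18 → S
  i=21: M-J =  3 → D
  i=22: P-O =  1 → B
  i=23: C-U =  8 → I
  i=24: N-I =  5 → F
  i=25: I-O = 20 → U
  i=26: M-G =  6 → G
  i=27: D-L = 18 → S
  i=28: G-O = 18 → S
  i=29: V-S =  3 → D
  i=30: K-J =  1 → B
  i=31: X-P =  8 → I
  i=32: X-S =  5 → F
  i=33: U-A = 20 → U
  i=34: D-X =  6 → G
  i=35: E-M = 18 → S
  i=36: M-U = 18 → S
  i=37: D-A =  3 → D
  i=38: U-T =  1 → B
  i=39: T-L =  8 → I
  i=40: L-G =  5 → F
  i=41: Y-E = 20 → U
  i=42: V-P =  6 → G
  shifts repeat with period 8: FUGSSDBI

FUGSSDBI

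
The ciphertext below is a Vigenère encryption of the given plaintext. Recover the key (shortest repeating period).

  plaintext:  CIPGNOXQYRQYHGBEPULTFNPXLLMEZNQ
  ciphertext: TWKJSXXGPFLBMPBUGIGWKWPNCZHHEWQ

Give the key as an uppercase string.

ROVDFJAQ

  i= 0: T-C = 17 → R
  i= 1: W-I = 14 → O
  i= 2: K-P = 21 → V
  i= 3: J-G =  3 → D
  i= 4: S-N =  5 → F
  i= 5: X-O =  9 → J
  i= 6: X-X =  0 → A
  i= 7: G-Q = 16 → Q
  i= 8: P-Y = 17 → R
  i= 9: F-R = 14 → O
  i=10: L-Q = 21 → V
  i=11: B-Y =  3 → D
  i=12: M-H =  5 → F
  i=13: P-G =  9 → J
  i=14: B-B =  0 → A
  i=15: U-E = 16 → Q
  i=16: G-P = 17 → R
  i=17: I-U = 14 → O
  i=18: G-L = 21 → V
  i=19: W-T =  3 → D
  i=20: K-F =  5 → F
  i=21: W-N =  9 → J
  i=22: P-P =  0 → A
  i=23: N-X = 16 → Q
  i=24: C-L = 17 → R
  i=25: Z-L = 14 → O
  i=26: H-M = 21 → V
  i=27: H-E =  3 → D
  i=28: E-Z =  5 → F
  i=29: W-N =  9 → J
  i=30: Q-Q =  0 → A
  shifts repeat with period 8: ROVDFJAQ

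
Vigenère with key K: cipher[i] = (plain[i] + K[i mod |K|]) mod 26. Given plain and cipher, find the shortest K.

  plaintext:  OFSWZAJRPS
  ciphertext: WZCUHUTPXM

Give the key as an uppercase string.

IUKY

  i= 0: W-O =  8 → I
  i= 1: Z-F = 20 → U
  i= 2: C-S = 10 → K
  i= 3: U-W = 24 → Y
  i= 4: H-Z =  8 → I
  i= 5: U-A = 20 → U
  i= 6: T-J = 10 → K
  i= 7: P-R = 24 → Y
  i= 8: X-P =  8 → I
  i= 9: M-S = 20 → U
  shifts repeat with period 4: IUKY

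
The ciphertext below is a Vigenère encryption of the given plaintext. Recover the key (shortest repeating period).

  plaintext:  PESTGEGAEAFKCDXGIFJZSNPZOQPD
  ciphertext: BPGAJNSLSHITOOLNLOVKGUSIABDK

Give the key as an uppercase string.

MLOHDJ

  i= 0: B-P = 12 → M
  i= 1: P-E = 11 → L
  i= 2: G-S = 14 → O
  i= 3: A-T =  7 → H
  i= 4: J-G =  3 → D
  i= 5: N-E =  9 → J
  i= 6: S-G = 12 → M
  i= 7: L-A = 11 → L
  i= 8: S-E = 14 → O
  i= 9: H-A =  7 → H
  i=10: I-F =  3 → D
  i=11: T-K =  9 → J
  i=12: O-C = 12 → M
  i=13: O-D = 11 → L
  i=14: L-X = 14 → O
  i=15: N-G =  7 → H
  i=16: L-I =  3 → D
  i=17: O-F =  9 → J
  i=18: V-J = 12 → M
  i=19: K-Z = 11 → L
  i=20: G-S = 14 → O
  i=21: U-N =  7 → H
  i=22: S-P =  3 → D
  i=23: I-Z =  9 → J
  i=24: A-O = 12 → M
  i=25: B-Q = 11 → L
  i=26: D-P = 14 → O
  i=27: K-D =  7 → H
  shifts repeat with period 6: MLOHDJ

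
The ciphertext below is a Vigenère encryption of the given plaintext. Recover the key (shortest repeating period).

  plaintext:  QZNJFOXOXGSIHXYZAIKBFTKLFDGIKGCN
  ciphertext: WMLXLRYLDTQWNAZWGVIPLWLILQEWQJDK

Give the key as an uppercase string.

GNYOGDBX

  i= 0: W-Q =  6 → G
  i= 1: M-Z = 13 → N
  i= 2: L-N = 24 → Y
  i= 3: X-J = 14 → O
  i= 4: L-F =  6 → G
  i= 5: R-O =  3 → D
  i= 6: Y-X =  1 → B
  i= 7: L-O = 23 → X
  i= 8: D-X =  6 → G
  i= 9: T-G = 13 → N
  i=10: Q-S = 24 → Y
  i=11: W-I = 14 → O
  i=12: N-H =  6 → G
  i=13: A-X =  3 → D
  i=14: Z-Y =  1 → B
  i=15: W-Z = 23 → X
  i=16: G-A =  6 → G
  i=17: V-I = 13 → N
  i=18: I-K = 24 → Y
  i=19: P-B = 14 → O
  i=20: L-F =  6 → G
  i=21: W-T =  3 → D
  i=22: L-K =  1 → B
  i=23: I-L = 23 → X
  i=24: L-F =  6 → G
  i=25: Q-D = 13 → N
  i=26: E-G = 24 → Y
  i=27: W-I = 14 → O
  i=28: Q-K =  6 → G
  i=29: J-G =  3 → D
  i=30: D-C =  1 → B
  i=31: K-N = 23 → X
  shifts repeat with period 8: GNYOGDBX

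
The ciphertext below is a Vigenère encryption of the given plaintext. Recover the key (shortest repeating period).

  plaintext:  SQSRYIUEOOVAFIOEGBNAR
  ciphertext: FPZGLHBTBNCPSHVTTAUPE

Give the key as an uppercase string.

  i= 0: F-S = 13 → N
  i= 1: P-Q = 25 → Z
  i= 2: Z-S =  7 → H
  i= 3: G-R = 15 → P
  i= 4: L-Y = 13 → N
  i= 5: H-I = 25 → Z
  i= 6: B-U =  7 → H
  i= 7: T-E = 15 → P
  i= 8: B-O = 13 → N
  i= 9: N-O = 25 → Z
  i=10: C-V =  7 → H
  i=11: P-A = 15 → P
  i=12: S-F = 13 → N
  i=13: H-I = 25 → Z
  i=14: V-O =  7 → H
  i=15: T-E = 15 → P
  i=16: T-G = 13 → N
  i=17: A-B = 25 → Z
  i=18: U-N =  7 → H
  i=19: P-A = 15 → P
  i=20: E-R = 13 → N
  shifts repeat with period 4: NZHP

NZHP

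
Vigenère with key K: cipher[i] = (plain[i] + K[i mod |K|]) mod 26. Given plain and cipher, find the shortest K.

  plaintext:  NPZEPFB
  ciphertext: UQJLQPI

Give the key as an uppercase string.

HBK

  i= 0: U-N =  7 → H
  i= 1: Q-P =  1 → B
  i= 2: J-Z = 10 → K
  i= 3: L-E =  7 → H
  i= 4: Q-P =  1 → B
  i= 5: P-F = 10 → K
  i= 6: I-B =  7 → H
  shifts repeat with period 3: HBK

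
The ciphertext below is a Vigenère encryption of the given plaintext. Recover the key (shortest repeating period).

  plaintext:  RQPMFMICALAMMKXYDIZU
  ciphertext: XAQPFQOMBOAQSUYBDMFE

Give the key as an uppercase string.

  i= 0: X-R =  6 → G
  i= 1: A-Q = 10 → K
  i= 2: Q-P =  1 → B
  i= 3: P-M =  3 → D
  i= 4: F-F =  0 → A
  i= 5: Q-M =  4 → E
  i= 6: O-I =  6 → G
  i= 7: M-C = 10 → K
  i= 8: B-A =  1 → B
  i= 9: O-L =  3 → D
  i=10: A-A =  0 → A
  i=11: Q-M =  4 → E
  i=12: S-M =  6 → G
  i=13: U-K = 10 → K
  i=14: Y-X =  1 → B
  i=15: B-Y =  3 → D
  i=16: D-D =  0 → A
  i=17: M-I =  4 → E
  i=18: F-Z =  6 → G
  i=19: E-U = 10 → K
  shifts repeat with period 6: GKBDAE

GKBDAE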